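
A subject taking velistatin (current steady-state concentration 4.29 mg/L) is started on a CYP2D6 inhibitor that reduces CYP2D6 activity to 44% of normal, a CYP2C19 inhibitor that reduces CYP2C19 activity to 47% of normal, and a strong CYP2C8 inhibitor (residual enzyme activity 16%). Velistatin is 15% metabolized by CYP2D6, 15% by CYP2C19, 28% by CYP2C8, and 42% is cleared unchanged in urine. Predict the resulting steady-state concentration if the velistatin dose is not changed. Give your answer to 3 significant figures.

7.13 mg/L

The CYP2D6 pathway (15% of clearance) drops to 0.44× activity: 0.15 × 0.44 = 0.066.
The CYP2C19 pathway (15% of clearance) is reduced to 0.47× activity: 0.15 × 0.47 = 0.0705.
The CYP2C8 pathway (28% of clearance) falls to 0.16× activity: 0.28 × 0.16 = 0.0448.
Non-CYP routes (42%) are unchanged.
New clearance relative to baseline: 0.066 + 0.0705 + 0.0448 + 0.42 = 0.6013.
New steady-state concentration = 4.29 / 0.6013 = 7.13 mg/L (concentration scales inversely with clearance).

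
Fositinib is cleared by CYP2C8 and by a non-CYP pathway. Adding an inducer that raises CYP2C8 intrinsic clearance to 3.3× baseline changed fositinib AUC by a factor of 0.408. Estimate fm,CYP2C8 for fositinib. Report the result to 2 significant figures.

0.63

CL'/CL = 1 / 0.408 = 2.451
3.3·fm + (1 − fm) = 2.451
fm = (2.451 − 1) / (3.3 − 1) = 0.63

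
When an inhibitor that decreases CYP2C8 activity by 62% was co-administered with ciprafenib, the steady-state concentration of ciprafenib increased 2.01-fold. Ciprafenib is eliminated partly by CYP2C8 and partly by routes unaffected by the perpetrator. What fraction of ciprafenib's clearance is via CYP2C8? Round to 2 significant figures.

CL'/CL = 1 / 2.01 = 0.4975
0.38·fm + (1 − fm) = 0.4975
fm = (0.4975 − 1) / (0.38 − 1) = 0.81

0.81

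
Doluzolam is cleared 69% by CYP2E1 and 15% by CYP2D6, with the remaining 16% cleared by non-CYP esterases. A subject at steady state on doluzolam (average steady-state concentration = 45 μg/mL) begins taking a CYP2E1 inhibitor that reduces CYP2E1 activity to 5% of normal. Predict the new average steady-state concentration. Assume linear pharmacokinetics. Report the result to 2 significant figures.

1.3 × 10² μg/mL

The CYP2E1 pathway (69% of clearance) drops to 0.05× activity: 0.69 × 0.05 = 0.0345.
CYP2D6 (15%) and the residual 16% are unaffected.
New clearance relative to baseline: 0.0345 + 0.15 + 0.16 = 0.3445.
With dosing unchanged, average steady-state concentration scales as 1/CL: 45 / 0.3445 = 1.3 × 10² μg/mL.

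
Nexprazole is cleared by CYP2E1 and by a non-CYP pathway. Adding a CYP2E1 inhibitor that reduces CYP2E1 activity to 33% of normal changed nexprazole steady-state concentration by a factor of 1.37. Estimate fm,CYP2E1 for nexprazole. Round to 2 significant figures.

0.40

CL'/CL = 1 / 1.37 = 0.7299
0.33·fm + (1 − fm) = 0.7299
fm = (0.7299 − 1) / (0.33 − 1) = 0.40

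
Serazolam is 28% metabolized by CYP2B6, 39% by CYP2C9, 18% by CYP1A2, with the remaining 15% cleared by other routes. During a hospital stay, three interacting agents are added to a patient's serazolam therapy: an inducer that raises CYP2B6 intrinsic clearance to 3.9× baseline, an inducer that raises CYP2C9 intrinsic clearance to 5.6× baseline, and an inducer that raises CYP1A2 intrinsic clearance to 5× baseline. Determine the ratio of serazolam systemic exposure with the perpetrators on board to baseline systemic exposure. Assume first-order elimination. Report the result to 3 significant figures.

CYP2B6: 0.28 × 3.9 = 1.092
CYP2C9: 0.39 × 5.6 = 2.184
CYP1A2: 0.18 × 5 = 0.9
Other: 0.15 (unchanged)
CL_new/CL_old = 1.092 + 2.184 + 0.9 + 0.15 = 4.326.
Net systemic exposure ratio = 1 / 4.326 = 0.231.

0.231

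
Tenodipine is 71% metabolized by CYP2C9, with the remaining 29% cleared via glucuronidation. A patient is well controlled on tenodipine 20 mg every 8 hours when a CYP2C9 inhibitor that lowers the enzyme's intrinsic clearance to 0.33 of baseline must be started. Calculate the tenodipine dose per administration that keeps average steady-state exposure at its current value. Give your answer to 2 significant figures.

The CYP2C9 pathway (71% of clearance) drops to 0.33× activity: 0.71 × 0.33 = 0.2343.
The remaining 29% of clearance is unaffected.
CL_new/CL_old = 0.2343 + 0.29 = 0.5243.
Css,avg = (dose rate)/CL, so holding Css fixed requires dose ∝ CL: 20 × 0.5243 = 10 mg.

10 mg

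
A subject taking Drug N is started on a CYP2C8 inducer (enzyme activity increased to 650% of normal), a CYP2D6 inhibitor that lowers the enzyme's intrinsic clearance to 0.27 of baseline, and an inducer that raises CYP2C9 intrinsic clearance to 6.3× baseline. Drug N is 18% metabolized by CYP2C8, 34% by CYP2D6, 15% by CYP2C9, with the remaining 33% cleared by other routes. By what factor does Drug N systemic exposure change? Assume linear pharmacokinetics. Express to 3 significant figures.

CYP2C8: 0.18 × 6.5 = 1.17
CYP2D6: 0.34 × 0.27 = 0.0918
CYP2C9: 0.15 × 6.3 = 0.945
Other: 0.33 (unchanged)
New clearance relative to baseline: 1.17 + 0.0918 + 0.945 + 0.33 = 2.5368.
Because systemic exposure varies inversely with clearance, the combined effect is 1 / 2.5368 = 0.394.

0.394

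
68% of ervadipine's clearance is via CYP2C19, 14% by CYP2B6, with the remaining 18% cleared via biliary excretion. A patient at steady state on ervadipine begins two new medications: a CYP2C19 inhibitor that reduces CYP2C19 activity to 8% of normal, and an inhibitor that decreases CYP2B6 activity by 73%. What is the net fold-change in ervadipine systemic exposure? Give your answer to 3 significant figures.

CYP2C19: 0.68 × 0.08 = 0.0544
CYP2B6: 0.14 × 0.27 = 0.0378
Other: 0.18 (unchanged)
Relative clearance = 0.0544 + 0.0378 + 0.18 = 0.2722.
Net systemic exposure ratio = 1 / 0.2722 = 3.67.

3.67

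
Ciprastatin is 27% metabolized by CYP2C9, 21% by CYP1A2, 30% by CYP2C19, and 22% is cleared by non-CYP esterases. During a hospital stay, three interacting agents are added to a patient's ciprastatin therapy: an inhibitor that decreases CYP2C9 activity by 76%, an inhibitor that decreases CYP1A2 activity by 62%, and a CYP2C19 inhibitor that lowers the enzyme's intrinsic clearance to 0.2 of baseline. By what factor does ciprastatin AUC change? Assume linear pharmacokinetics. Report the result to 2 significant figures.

The CYP2C9 pathway (27% of clearance) falls to 0.24× activity: 0.27 × 0.24 = 0.0648.
The CYP1A2 pathway (21% of clearance) is reduced to 0.38× activity: 0.21 × 0.38 = 0.0798.
The CYP2C19 pathway (30% of clearance) is reduced to 0.2× activity: 0.3 × 0.2 = 0.06.
The remaining 22% of clearance is unaffected.
New clearance relative to baseline: 0.0648 + 0.0798 + 0.06 + 0.22 = 0.4246.
Because AUC varies inversely with clearance, the combined effect is 1 / 0.4246 = 2.4.

2.4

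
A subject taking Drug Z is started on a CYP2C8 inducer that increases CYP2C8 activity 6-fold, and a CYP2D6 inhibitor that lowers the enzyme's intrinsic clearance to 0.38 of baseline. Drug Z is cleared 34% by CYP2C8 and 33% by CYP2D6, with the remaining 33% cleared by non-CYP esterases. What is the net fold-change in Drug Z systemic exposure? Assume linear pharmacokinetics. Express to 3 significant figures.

The CYP2C8 pathway (34% of clearance) is boosted to 6× activity: 0.34 × 6 = 2.04.
The CYP2D6 pathway (33% of clearance) drops to 0.38× activity: 0.33 × 0.38 = 0.1254.
The remaining 33% of clearance is unaffected.
New clearance relative to baseline: 2.04 + 0.1254 + 0.33 = 2.4954.
Systemic exposure ∝ 1/CL: fold-change = 1 / 2.4954 = 0.401.

0.401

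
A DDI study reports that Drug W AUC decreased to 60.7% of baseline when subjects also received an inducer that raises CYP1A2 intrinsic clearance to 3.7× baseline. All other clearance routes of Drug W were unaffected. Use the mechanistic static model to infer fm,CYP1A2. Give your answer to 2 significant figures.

Write x for the fraction cleared via CYP1A2. The observed AUC change means clearance rose to 1/0.607 = 1.647 of baseline.
Setting x·3.7 + (1 − x) = 1.647 and solving: x = (1.647 − 1)/(3.7 − 1) = 0.24.

0.24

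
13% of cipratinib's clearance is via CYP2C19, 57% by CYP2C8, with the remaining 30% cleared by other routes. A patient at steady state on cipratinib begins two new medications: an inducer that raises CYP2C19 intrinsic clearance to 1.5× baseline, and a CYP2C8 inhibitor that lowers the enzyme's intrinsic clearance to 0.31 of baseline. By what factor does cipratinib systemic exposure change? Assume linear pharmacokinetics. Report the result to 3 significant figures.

1.49

The CYP2C19 pathway (13% of clearance) is boosted to 1.5× activity: 0.13 × 1.5 = 0.195.
The CYP2C8 pathway (57% of clearance) drops to 0.31× activity: 0.57 × 0.31 = 0.1767.
Non-CYP routes (30%) are unchanged.
Relative clearance = 0.195 + 0.1767 + 0.3 = 0.6717.
Systemic exposure ∝ 1/CL: fold-change = 1 / 0.6717 = 1.49.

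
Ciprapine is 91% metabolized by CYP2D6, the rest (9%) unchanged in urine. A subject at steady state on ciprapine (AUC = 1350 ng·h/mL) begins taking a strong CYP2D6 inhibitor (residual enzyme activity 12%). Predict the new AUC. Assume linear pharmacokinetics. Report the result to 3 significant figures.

6.78 × 10³ ng·h/mL

The CYP2D6 pathway (91% of clearance) drops to 0.12× activity: 0.91 × 0.12 = 0.1092.
The remaining 9% of clearance is unaffected.
Relative clearance = 0.1092 + 0.09 = 0.1992.
With dosing unchanged, AUC scales as 1/CL: 1350 / 0.1992 = 6.78 × 10³ ng·h/mL.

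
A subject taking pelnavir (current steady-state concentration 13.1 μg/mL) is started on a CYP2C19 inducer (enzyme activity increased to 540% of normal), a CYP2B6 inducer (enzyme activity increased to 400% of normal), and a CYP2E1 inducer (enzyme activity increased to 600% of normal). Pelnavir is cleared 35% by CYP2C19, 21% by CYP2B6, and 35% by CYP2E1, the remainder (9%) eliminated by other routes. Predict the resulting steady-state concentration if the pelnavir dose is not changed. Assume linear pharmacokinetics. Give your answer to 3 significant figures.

2.66 μg/mL

The CYP2C19 pathway (35% of clearance) is boosted to 5.4× activity: 0.35 × 5.4 = 1.89.
The CYP2B6 pathway (21% of clearance) is boosted to 4× activity: 0.21 × 4 = 0.84.
The CYP2E1 pathway (35% of clearance) rises to 6× activity: 0.35 × 6 = 2.1.
Non-CYP routes (9%) are unchanged.
Relative clearance = 1.89 + 0.84 + 2.1 + 0.09 = 4.92.
Dividing the baseline by the relative clearance: 13.1 / 4.92 = 2.66 μg/mL.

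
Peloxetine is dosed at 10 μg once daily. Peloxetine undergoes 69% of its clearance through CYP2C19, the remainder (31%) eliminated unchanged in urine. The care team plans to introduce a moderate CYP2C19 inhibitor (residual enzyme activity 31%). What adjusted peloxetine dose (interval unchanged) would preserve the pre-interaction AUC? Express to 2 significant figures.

5.2 μg

CYP2C19: 0.69 × 0.31 = 0.2139
Other: 0.31 (unchanged)
Relative clearance = 0.2139 + 0.31 = 0.5239.
To maintain the same steady-state level, dose must scale with clearance: new dose = 10 × 0.5239 = 5.2 μg.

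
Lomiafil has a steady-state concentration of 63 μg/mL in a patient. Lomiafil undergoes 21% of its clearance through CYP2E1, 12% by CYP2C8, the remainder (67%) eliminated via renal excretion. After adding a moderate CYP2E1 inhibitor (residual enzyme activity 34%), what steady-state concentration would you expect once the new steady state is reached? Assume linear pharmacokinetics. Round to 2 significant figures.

73 μg/mL

CYP2E1: 0.21 × 0.34 = 0.0714
CYP2C8: 0.12 (unchanged)
Other: 0.67 (unchanged)
Relative clearance = 0.0714 + 0.12 + 0.67 = 0.8614.
New steady-state concentration = baseline ÷ relative clearance = 63 / 0.8614 = 73 μg/mL.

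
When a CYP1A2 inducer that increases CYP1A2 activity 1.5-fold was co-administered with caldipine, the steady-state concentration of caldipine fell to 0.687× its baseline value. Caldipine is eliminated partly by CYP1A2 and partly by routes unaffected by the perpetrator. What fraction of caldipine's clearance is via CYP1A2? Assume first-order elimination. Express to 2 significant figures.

Write x for the fraction cleared via CYP1A2. The observed steady-state concentration change means clearance rose to 1/0.687 = 1.456 of baseline.
Setting x·1.5 + (1 − x) = 1.456 and solving: x = (1.456 − 1)/(1.5 − 1) = 0.91.

0.91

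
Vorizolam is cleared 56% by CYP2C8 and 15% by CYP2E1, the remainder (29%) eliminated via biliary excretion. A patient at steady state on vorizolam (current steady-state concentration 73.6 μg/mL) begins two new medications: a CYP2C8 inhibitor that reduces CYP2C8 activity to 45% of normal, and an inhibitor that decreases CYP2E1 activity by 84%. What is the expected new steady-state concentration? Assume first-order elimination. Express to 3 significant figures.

The CYP2C8 pathway (56% of clearance) drops to 0.45× activity: 0.56 × 0.45 = 0.252.
The CYP2E1 pathway (15% of clearance) drops to 0.16× activity: 0.15 × 0.16 = 0.024.
The remaining 29% of clearance is unaffected.
CL_new/CL_old = 0.252 + 0.024 + 0.29 = 0.566.
New steady-state concentration = 73.6 / 0.566 = 130 μg/mL (concentration scales inversely with clearance).

130 μg/mL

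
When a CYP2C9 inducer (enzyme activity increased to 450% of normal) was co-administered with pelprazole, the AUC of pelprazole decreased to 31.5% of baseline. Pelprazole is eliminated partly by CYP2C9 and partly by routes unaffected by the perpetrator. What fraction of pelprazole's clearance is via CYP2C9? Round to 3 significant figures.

Write x for the fraction cleared via CYP2C9. The observed AUC change means clearance rose to 1/0.315 = 3.175 of baseline.
Setting x·4.5 + (1 − x) = 3.175 and solving: x = (3.175 − 1)/(4.5 − 1) = 0.621.

0.621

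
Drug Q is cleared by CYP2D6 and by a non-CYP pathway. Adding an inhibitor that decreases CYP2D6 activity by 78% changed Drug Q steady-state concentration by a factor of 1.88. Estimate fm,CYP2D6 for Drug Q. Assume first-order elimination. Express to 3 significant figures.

CL'/CL = 1 / 1.88 = 0.5319
0.22·fm + (1 − fm) = 0.5319
fm = (0.5319 − 1) / (0.22 − 1) = 0.600

0.600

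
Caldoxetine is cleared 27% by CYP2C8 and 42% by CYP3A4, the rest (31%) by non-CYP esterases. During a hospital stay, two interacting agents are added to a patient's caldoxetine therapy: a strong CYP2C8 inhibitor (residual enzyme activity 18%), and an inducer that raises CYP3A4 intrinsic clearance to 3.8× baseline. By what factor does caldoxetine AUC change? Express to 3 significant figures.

CYP2C8: 0.27 × 0.18 = 0.0486
CYP3A4: 0.42 × 3.8 = 1.596
Other: 0.31 (unchanged)
Relative clearance = 0.0486 + 1.596 + 0.31 = 1.9546.
AUC ∝ 1/CL: fold-change = 1 / 1.9546 = 0.512.

0.512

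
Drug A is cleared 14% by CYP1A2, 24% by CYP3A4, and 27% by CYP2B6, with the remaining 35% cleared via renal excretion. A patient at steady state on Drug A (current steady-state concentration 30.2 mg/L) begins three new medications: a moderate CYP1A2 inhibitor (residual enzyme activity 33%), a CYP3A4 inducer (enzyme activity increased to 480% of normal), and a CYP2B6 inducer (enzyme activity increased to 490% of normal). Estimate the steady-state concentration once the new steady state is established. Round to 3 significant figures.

The CYP1A2 pathway (14% of clearance) is reduced to 0.33× activity: 0.14 × 0.33 = 0.0462.
The CYP3A4 pathway (24% of clearance) increases to 4.8× activity: 0.24 × 4.8 = 1.152.
The CYP2B6 pathway (27% of clearance) rises to 4.9× activity: 0.27 × 4.9 = 1.323.
The remaining 35% of clearance is unaffected.
CL_new/CL_old = 0.0462 + 1.152 + 1.323 + 0.35 = 2.8712.
Steady-state concentration ∝ 1/CL: new value = 30.2 / 2.8712 = 10.5 mg/L.

10.5 mg/L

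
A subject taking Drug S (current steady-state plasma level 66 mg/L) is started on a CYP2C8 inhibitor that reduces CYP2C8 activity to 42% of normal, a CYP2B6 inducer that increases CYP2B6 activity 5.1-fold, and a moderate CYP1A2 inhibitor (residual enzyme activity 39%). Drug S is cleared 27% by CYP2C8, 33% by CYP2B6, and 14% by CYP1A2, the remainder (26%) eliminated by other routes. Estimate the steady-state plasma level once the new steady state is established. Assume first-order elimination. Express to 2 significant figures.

31 mg/L

The CYP2C8 pathway (27% of clearance) is reduced to 0.42× activity: 0.27 × 0.42 = 0.1134.
The CYP2B6 pathway (33% of clearance) increases to 5.1× activity: 0.33 × 5.1 = 1.683.
The CYP1A2 pathway (14% of clearance) drops to 0.39× activity: 0.14 × 0.39 = 0.0546.
Non-CYP routes (26%) are unchanged.
New clearance relative to baseline: 0.1134 + 1.683 + 0.0546 + 0.26 = 2.111.
Dividing the baseline by the relative clearance: 66 / 2.111 = 31 mg/L.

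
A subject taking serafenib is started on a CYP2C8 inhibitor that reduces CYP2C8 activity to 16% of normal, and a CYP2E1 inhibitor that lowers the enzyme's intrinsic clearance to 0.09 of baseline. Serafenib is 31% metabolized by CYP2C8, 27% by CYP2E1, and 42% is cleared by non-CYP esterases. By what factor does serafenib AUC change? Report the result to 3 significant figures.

2.02

The CYP2C8 pathway (31% of clearance) drops to 0.16× activity: 0.31 × 0.16 = 0.0496.
The CYP2E1 pathway (27% of clearance) drops to 0.09× activity: 0.27 × 0.09 = 0.0243.
The remaining 42% of clearance is unaffected.
CL_new/CL_old = 0.0496 + 0.0243 + 0.42 = 0.4939.
Net AUC ratio = 1 / 0.4939 = 2.02.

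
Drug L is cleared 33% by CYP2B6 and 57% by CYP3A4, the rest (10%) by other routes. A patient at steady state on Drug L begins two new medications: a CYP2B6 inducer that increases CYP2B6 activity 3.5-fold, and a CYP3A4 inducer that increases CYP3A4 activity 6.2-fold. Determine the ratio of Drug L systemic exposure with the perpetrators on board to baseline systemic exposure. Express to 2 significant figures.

0.21

The CYP2B6 pathway (33% of clearance) rises to 3.5× activity: 0.33 × 3.5 = 1.155.
The CYP3A4 pathway (57% of clearance) is boosted to 6.2× activity: 0.57 × 6.2 = 3.534.
Non-CYP routes (10%) are unchanged.
New clearance relative to baseline: 1.155 + 3.534 + 0.1 = 4.789.
Because systemic exposure varies inversely with clearance, the combined effect is 1 / 4.789 = 0.21.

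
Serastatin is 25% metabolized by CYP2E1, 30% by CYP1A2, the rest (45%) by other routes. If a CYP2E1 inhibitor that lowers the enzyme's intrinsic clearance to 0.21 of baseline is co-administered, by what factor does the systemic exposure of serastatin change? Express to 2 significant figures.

1.2

CYP2E1: 0.25 × 0.21 = 0.0525
CYP1A2: 0.3 (unchanged)
Other: 0.45 (unchanged)
CL_new/CL_old = 0.0525 + 0.3 + 0.45 = 0.8025.
Since systemic exposure ∝ 1/CL, the ratio is 1 / 0.8025 = 1.2.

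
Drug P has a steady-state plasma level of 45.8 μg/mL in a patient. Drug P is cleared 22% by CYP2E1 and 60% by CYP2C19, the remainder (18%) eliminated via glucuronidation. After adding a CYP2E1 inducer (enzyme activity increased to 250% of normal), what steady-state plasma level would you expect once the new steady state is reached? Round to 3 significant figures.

34.4 μg/mL

The CYP2E1 pathway (22% of clearance) is boosted to 2.5× activity: 0.22 × 2.5 = 0.55.
CYP2C19 (60%) and the residual 18% are unaffected.
New clearance relative to baseline: 0.55 + 0.6 + 0.18 = 1.33.
Steady-state plasma level ∝ 1/CL, so new value = 45.8 / 1.33 = 34.4 μg/mL.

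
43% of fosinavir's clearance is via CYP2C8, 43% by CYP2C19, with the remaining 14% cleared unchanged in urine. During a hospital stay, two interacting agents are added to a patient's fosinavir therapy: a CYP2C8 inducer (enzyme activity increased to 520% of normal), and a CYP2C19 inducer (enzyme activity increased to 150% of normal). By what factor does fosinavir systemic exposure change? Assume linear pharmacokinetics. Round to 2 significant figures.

0.33

The CYP2C8 pathway (43% of clearance) increases to 5.2× activity: 0.43 × 5.2 = 2.236.
The CYP2C19 pathway (43% of clearance) rises to 1.5× activity: 0.43 × 1.5 = 0.645.
Non-CYP routes (14%) are unchanged.
Relative clearance = 2.236 + 0.645 + 0.14 = 3.021.
Because systemic exposure varies inversely with clearance, the combined effect is 1 / 3.021 = 0.33.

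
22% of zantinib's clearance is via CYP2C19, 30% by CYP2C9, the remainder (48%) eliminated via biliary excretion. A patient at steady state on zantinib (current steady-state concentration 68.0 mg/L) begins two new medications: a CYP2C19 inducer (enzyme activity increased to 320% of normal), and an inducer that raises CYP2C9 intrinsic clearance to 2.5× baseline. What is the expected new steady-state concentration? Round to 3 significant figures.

35.2 mg/L

The CYP2C19 pathway (22% of clearance) is boosted to 3.2× activity: 0.22 × 3.2 = 0.704.
The CYP2C9 pathway (30% of clearance) is boosted to 2.5× activity: 0.3 × 2.5 = 0.75.
The remaining 48% of clearance is unaffected.
Relative clearance = 0.704 + 0.75 + 0.48 = 1.934.
New steady-state concentration = 68.0 / 1.934 = 35.2 mg/L (concentration scales inversely with clearance).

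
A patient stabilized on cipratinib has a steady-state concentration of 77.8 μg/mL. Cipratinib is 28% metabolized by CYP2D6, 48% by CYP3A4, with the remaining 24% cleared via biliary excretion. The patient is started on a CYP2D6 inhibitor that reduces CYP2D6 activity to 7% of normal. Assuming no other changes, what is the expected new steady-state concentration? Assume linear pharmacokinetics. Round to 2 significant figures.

1.1 × 10² μg/mL

The CYP2D6 pathway (28% of clearance) is reduced to 0.07× activity: 0.28 × 0.07 = 0.0196.
CYP3A4 (48%) and the residual 24% are unaffected.
CL_new/CL_old = 0.0196 + 0.48 + 0.24 = 0.7396.
Steady-state concentration ∝ 1/CL, so new value = 77.8 / 0.7396 = 1.1 × 10² μg/mL.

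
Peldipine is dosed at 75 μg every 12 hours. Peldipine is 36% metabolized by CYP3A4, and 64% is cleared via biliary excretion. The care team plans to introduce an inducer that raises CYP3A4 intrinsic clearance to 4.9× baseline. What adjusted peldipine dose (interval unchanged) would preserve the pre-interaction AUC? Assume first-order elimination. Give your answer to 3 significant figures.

The CYP3A4 pathway (36% of clearance) rises to 4.9× activity: 0.36 × 4.9 = 1.764.
The remaining 64% of clearance is unaffected.
CL_new/CL_old = 1.764 + 0.64 = 2.404.
Exposure is unchanged when dose changes in proportion to clearance. New dose = 75 μg × 2.404 = 180 μg.

180 μg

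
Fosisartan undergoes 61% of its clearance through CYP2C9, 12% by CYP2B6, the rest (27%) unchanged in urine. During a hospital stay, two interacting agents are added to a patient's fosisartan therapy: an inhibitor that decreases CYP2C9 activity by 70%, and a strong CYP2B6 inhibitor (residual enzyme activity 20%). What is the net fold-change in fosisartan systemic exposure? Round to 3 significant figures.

2.10

The CYP2C9 pathway (61% of clearance) falls to 0.3× activity: 0.61 × 0.3 = 0.183.
The CYP2B6 pathway (12% of clearance) falls to 0.2× activity: 0.12 × 0.2 = 0.024.
The remaining 27% of clearance is unaffected.
Relative clearance = 0.183 + 0.024 + 0.27 = 0.477.
Systemic exposure ∝ 1/CL: fold-change = 1 / 0.477 = 2.10.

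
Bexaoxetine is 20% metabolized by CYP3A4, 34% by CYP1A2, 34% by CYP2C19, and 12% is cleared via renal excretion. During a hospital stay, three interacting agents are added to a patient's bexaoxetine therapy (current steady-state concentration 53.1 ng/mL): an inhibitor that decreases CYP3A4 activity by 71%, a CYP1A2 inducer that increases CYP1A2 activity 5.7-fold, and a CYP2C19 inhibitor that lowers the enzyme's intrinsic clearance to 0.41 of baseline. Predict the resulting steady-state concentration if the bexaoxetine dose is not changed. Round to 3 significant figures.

23.5 ng/mL

CYP3A4: 0.2 × 0.29 = 0.058
CYP1A2: 0.34 × 5.7 = 1.938
CYP2C19: 0.34 × 0.41 = 0.1394
Other: 0.12 (unchanged)
New clearance relative to baseline: 0.058 + 1.938 + 0.1394 + 0.12 = 2.2554.
Dividing the baseline by the relative clearance: 53.1 / 2.2554 = 23.5 ng/mL.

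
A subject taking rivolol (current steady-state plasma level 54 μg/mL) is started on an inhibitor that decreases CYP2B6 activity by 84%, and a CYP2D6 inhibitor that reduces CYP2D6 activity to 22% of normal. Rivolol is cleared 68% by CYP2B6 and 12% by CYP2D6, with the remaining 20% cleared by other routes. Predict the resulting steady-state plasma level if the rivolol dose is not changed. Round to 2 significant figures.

CYP2B6: 0.68 × 0.16 = 0.1088
CYP2D6: 0.12 × 0.22 = 0.0264
Other: 0.2 (unchanged)
Relative clearance = 0.1088 + 0.0264 + 0.2 = 0.3352.
New steady-state plasma level = 54 / 0.3352 = 1.6 × 10² μg/mL (concentration scales inversely with clearance).

1.6 × 10² μg/mL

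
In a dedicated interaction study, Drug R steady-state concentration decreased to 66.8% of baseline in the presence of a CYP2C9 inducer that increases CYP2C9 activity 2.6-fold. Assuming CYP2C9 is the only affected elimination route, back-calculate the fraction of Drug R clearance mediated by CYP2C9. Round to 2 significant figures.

0.31

CL'/CL = 1 / 0.668 = 1.497
2.6·fm + (1 − fm) = 1.497
fm = (1.497 − 1) / (2.6 − 1) = 0.31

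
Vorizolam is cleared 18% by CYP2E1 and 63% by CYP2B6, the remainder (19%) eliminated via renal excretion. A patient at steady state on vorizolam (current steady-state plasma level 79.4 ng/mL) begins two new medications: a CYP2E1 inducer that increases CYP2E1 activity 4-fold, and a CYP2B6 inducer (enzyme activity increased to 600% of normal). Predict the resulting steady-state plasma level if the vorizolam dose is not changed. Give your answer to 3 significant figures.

16.9 ng/mL

The CYP2E1 pathway (18% of clearance) is boosted to 4× activity: 0.18 × 4 = 0.72.
The CYP2B6 pathway (63% of clearance) is boosted to 6× activity: 0.63 × 6 = 3.78.
The remaining 19% of clearance is unaffected.
New clearance relative to baseline: 0.72 + 3.78 + 0.19 = 4.69.
Steady-state plasma level ∝ 1/CL: new value = 79.4 / 4.69 = 16.9 ng/mL.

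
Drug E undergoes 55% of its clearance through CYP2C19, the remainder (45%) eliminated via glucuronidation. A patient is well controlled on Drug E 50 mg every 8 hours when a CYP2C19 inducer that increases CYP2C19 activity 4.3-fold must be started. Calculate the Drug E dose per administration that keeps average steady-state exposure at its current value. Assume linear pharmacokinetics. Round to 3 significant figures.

The CYP2C19 pathway (55% of clearance) increases to 4.3× activity: 0.55 × 4.3 = 2.365.
Non-CYP routes (45%) are unchanged.
New clearance relative to baseline: 2.365 + 0.45 = 2.815.
Css,avg = (dose rate)/CL, so holding Css fixed requires dose ∝ CL: 50 × 2.815 = 141 mg.

141 mg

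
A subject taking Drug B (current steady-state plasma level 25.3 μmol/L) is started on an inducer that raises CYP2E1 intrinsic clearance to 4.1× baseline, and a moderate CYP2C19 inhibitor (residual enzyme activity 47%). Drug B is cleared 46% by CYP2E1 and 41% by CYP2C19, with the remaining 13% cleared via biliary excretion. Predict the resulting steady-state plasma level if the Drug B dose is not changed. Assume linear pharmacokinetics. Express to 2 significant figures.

11 μmol/L

CYP2E1: 0.46 × 4.1 = 1.886
CYP2C19: 0.41 × 0.47 = 0.1927
Other: 0.13 (unchanged)
New clearance relative to baseline: 1.886 + 0.1927 + 0.13 = 2.2087.
Steady-state plasma level ∝ 1/CL: new value = 25.3 / 2.2087 = 11 μmol/L.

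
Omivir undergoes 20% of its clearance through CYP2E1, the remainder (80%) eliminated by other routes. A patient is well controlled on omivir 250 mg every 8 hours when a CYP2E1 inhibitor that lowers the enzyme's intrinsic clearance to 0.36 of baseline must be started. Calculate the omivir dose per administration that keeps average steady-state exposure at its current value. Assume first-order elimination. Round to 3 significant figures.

218 mg

CYP2E1: 0.2 × 0.36 = 0.072
Other: 0.8 (unchanged)
Relative clearance = 0.072 + 0.8 = 0.872.
Exposure is unchanged when dose changes in proportion to clearance. New dose = 250 mg × 0.872 = 218 mg.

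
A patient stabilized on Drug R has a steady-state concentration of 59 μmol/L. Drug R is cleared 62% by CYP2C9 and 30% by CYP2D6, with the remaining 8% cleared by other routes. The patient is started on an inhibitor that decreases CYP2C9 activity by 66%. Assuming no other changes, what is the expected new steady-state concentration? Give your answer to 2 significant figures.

1.0 × 10² μmol/L

The CYP2C9 pathway (62% of clearance) drops to 0.34× activity: 0.62 × 0.34 = 0.2108.
CYP2D6 (30%) and the residual 8% are unaffected.
New clearance relative to baseline: 0.2108 + 0.3 + 0.08 = 0.5908.
Steady-state concentration ∝ 1/CL, so new value = 59 / 0.5908 = 1.0 × 10² μmol/L.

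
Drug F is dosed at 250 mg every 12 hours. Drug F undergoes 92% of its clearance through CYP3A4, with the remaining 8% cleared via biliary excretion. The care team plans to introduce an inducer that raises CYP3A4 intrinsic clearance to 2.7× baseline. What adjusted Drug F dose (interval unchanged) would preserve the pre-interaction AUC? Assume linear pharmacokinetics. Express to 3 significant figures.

The CYP3A4 pathway (92% of clearance) rises to 2.7× activity: 0.92 × 2.7 = 2.484.
The remaining 8% of clearance is unaffected.
CL_new/CL_old = 2.484 + 0.08 = 2.564.
To maintain the same steady-state level, dose must scale with clearance: new dose = 250 × 2.564 = 641 mg.

641 mg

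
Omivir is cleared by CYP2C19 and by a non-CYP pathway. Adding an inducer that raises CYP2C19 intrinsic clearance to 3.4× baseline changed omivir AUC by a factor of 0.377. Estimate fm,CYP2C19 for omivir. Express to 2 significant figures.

CL'/CL = 1 / 0.377 = 2.653
3.4·fm + (1 − fm) = 2.653
fm = (2.653 − 1) / (3.4 − 1) = 0.69

0.69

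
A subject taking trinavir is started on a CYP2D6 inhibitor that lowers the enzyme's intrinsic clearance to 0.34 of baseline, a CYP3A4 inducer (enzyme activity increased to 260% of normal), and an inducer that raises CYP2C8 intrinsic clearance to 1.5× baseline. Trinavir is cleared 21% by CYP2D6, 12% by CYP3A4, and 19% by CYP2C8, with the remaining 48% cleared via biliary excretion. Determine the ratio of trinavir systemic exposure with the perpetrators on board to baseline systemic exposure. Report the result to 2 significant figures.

0.87

CYP2D6: 0.21 × 0.34 = 0.0714
CYP3A4: 0.12 × 2.6 = 0.312
CYP2C8: 0.19 × 1.5 = 0.285
Other: 0.48 (unchanged)
New clearance relative to baseline: 0.0714 + 0.312 + 0.285 + 0.48 = 1.1484.
Systemic exposure ∝ 1/CL: fold-change = 1 / 1.1484 = 0.87.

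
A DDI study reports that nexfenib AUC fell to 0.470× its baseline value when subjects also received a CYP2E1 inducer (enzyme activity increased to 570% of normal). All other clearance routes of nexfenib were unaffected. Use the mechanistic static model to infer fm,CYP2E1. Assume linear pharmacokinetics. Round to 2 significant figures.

0.24

Let x = fm,CYP2E1. Because AUC ∝ 1/CL, relative clearance rose to 1/0.470 = 2.128.
Only the CYP2E1 route changed, so 2.128 = x·5.7 + (1 − x), giving x = 0.24.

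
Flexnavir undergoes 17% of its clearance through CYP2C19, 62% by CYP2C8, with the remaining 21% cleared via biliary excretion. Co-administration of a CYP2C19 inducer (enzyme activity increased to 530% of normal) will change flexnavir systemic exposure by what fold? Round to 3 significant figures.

The CYP2C19 pathway (17% of clearance) is boosted to 5.3× activity: 0.17 × 5.3 = 0.901.
CYP2C8 (62%) and the residual 21% are unaffected.
Relative clearance = 0.901 + 0.62 + 0.21 = 1.731.
Systemic exposure is inversely proportional to clearance, so the fold-change is 1 / 1.731 = 0.578.

0.578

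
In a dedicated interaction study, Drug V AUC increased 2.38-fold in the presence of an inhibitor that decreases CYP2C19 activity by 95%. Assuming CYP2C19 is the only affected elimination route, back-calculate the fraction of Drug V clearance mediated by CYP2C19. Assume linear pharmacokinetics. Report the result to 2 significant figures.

0.61

Let fm be the CYP2C19 fraction. New clearance relative to baseline = fm × 0.05 + (1 − fm).
AUC ratio = 1 / (new CL fraction), so new CL fraction = 1 / 2.38 = 0.4202.
fm × 0.05 + 1 − fm = 0.4202  ⇒  fm × (0.05 − 1) = −0.5798  ⇒  fm = 0.61.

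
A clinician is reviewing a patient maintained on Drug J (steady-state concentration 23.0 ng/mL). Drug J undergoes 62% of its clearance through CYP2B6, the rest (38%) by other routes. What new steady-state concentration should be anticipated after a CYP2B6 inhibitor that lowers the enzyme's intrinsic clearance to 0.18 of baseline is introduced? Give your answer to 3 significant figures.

46.8 ng/mL

The CYP2B6 pathway (62% of clearance) is reduced to 0.18× activity: 0.62 × 0.18 = 0.1116.
Non-CYP routes (38%) are unchanged.
New clearance relative to baseline: 0.1116 + 0.38 = 0.4916.
New steady-state concentration = baseline ÷ relative clearance = 23.0 / 0.4916 = 46.8 ng/mL.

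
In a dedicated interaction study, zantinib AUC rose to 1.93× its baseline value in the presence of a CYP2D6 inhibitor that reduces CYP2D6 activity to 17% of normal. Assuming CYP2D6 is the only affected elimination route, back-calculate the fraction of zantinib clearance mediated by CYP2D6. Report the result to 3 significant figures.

CL'/CL = 1 / 1.93 = 0.5181
0.17·fm + (1 − fm) = 0.5181
fm = (0.5181 − 1) / (0.17 − 1) = 0.581

0.581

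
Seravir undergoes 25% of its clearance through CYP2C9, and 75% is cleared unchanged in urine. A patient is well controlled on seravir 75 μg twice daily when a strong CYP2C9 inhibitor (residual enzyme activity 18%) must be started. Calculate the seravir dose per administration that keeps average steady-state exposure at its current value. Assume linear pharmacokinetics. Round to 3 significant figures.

59.6 μg

The CYP2C9 pathway (25% of clearance) is reduced to 0.18× activity: 0.25 × 0.18 = 0.045.
The remaining 75% of clearance is unaffected.
Relative clearance = 0.045 + 0.75 = 0.795.
To maintain the same steady-state level, dose must scale with clearance: new dose = 75 × 0.795 = 59.6 μg.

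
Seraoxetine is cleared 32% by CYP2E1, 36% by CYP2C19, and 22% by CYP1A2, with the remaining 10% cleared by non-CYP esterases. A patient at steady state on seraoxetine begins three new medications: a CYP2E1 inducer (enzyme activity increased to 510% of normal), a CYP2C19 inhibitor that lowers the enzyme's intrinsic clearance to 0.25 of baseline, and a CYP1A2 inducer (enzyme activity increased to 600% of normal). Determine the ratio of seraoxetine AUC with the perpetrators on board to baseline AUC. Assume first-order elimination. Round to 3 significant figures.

The CYP2E1 pathway (32% of clearance) is boosted to 5.1× activity: 0.32 × 5.1 = 1.632.
The CYP2C19 pathway (36% of clearance) is reduced to 0.25× activity: 0.36 × 0.25 = 0.09.
The CYP1A2 pathway (22% of clearance) increases to 6× activity: 0.22 × 6 = 1.32.
The remaining 10% of clearance is unaffected.
New clearance relative to baseline: 1.632 + 0.09 + 1.32 + 0.1 = 3.142.
AUC ∝ 1/CL: fold-change = 1 / 3.142 = 0.318.

0.318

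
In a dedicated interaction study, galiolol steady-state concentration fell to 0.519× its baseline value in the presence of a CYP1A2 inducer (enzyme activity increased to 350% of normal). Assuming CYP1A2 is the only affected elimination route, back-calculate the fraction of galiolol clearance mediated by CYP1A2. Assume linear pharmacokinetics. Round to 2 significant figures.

Let x = fm,CYP1A2. Because steady-state concentration ∝ 1/CL, relative clearance rose to 1/0.519 = 1.927.
Only the CYP1A2 route changed, so 1.927 = x·3.5 + (1 − x), giving x = 0.37.

0.37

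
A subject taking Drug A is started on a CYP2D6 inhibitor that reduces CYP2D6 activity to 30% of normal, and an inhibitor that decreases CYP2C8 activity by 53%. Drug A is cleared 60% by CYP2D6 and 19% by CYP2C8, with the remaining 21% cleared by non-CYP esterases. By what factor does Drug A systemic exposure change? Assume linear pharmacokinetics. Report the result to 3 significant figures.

2.09

The CYP2D6 pathway (60% of clearance) drops to 0.3× activity: 0.6 × 0.3 = 0.18.
The CYP2C8 pathway (19% of clearance) falls to 0.47× activity: 0.19 × 0.47 = 0.0893.
Non-CYP routes (21%) are unchanged.
Relative clearance = 0.18 + 0.0893 + 0.21 = 0.4793.
Net systemic exposure ratio = 1 / 0.4793 = 2.09.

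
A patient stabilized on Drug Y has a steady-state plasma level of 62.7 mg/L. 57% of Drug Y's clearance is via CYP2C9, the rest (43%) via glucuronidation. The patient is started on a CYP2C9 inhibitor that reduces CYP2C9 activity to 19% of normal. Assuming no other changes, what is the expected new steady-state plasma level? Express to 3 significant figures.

116 mg/L

The CYP2C9 pathway (57% of clearance) falls to 0.19× activity: 0.57 × 0.19 = 0.1083.
Non-CYP routes (43%) are unchanged.
CL_new/CL_old = 0.1083 + 0.43 = 0.5383.
Steady-state plasma level ∝ 1/CL, so new value = 62.7 / 0.5383 = 116 mg/L.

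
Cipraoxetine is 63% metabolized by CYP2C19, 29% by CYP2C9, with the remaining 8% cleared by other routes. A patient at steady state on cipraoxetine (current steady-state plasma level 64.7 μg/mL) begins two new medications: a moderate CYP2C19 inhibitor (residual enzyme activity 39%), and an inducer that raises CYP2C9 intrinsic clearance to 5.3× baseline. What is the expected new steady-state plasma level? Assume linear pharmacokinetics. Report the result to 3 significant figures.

The CYP2C19 pathway (63% of clearance) falls to 0.39× activity: 0.63 × 0.39 = 0.2457.
The CYP2C9 pathway (29% of clearance) is boosted to 5.3× activity: 0.29 × 5.3 = 1.537.
Non-CYP routes (8%) are unchanged.
Relative clearance = 0.2457 + 1.537 + 0.08 = 1.8627.
Steady-state plasma level ∝ 1/CL: new value = 64.7 / 1.8627 = 34.7 μg/mL.

34.7 μg/mL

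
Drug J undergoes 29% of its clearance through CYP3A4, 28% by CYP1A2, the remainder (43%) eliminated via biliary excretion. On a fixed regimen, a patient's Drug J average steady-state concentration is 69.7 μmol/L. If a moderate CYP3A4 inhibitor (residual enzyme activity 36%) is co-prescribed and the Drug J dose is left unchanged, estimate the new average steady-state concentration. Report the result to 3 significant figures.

85.6 μmol/L

CYP3A4: 0.29 × 0.36 = 0.1044
CYP1A2: 0.28 (unchanged)
Other: 0.43 (unchanged)
New clearance relative to baseline: 0.1044 + 0.28 + 0.43 = 0.8144.
New average steady-state concentration = baseline ÷ relative clearance = 69.7 / 0.8144 = 85.6 μmol/L.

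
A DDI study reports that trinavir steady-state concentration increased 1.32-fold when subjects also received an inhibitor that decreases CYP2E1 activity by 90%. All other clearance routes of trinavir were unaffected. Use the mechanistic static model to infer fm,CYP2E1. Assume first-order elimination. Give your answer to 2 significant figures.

0.27

Let x = fm,CYP2E1. Because steady-state concentration ∝ 1/CL, relative clearance fell to 1/1.32 = 0.7576.
Setting x·0.1 + (1 − x) = 0.7576 and solving: x = (0.7576 − 1)/(0.1 − 1) = 0.27.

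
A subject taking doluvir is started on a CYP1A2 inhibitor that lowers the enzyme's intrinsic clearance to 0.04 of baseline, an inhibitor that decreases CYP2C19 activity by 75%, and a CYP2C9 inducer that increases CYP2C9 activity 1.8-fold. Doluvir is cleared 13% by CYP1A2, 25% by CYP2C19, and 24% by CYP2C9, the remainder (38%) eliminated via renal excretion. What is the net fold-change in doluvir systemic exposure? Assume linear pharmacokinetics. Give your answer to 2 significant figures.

1.1

The CYP1A2 pathway (13% of clearance) drops to 0.04× activity: 0.13 × 0.04 = 0.0052.
The CYP2C19 pathway (25% of clearance) falls to 0.25× activity: 0.25 × 0.25 = 0.0625.
The CYP2C9 pathway (24% of clearance) increases to 1.8× activity: 0.24 × 1.8 = 0.432.
The remaining 38% of clearance is unaffected.
Relative clearance = 0.0052 + 0.0625 + 0.432 + 0.38 = 0.8797.
Systemic exposure ∝ 1/CL: fold-change = 1 / 0.8797 = 1.1.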